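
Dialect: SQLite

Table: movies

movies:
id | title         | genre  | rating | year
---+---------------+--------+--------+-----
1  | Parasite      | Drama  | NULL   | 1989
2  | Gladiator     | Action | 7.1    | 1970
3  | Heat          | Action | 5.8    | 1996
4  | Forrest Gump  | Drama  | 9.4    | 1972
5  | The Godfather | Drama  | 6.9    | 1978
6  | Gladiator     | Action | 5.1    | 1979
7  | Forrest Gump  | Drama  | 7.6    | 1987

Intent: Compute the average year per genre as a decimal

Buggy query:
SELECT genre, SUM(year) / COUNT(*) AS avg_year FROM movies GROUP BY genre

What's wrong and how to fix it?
Bug: Both operands are integers, so '/' performs integer division and truncates

Fix: Multiply by 1.0 (or CAST to REAL) to force floating-point division

Corrected query:
SELECT genre, SUM(year) * 1.0 / COUNT(*) AS avg_year FROM movies GROUP BY genre

Result:
genre  | avg_year   
-------+------------
Action | 1981.666667
Drama  | 1981.5     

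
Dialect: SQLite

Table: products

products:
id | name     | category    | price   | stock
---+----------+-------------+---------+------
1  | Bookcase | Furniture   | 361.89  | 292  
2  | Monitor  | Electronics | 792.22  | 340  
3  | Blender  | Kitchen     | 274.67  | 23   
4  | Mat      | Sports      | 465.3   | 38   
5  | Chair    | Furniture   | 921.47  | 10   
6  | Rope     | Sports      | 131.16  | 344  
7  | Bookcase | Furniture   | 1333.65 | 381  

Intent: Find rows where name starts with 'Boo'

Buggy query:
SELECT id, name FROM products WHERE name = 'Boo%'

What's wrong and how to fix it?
Bug: Wildcards only work with LIKE; '=' treats '%' as a literal character

Fix: Use LIKE for wildcard pattern matching

Corrected query:
SELECT id, name FROM products WHERE name LIKE 'Boo%'

Result:
id | name    
---+---------
1  | Bookcase
7  | Bookcase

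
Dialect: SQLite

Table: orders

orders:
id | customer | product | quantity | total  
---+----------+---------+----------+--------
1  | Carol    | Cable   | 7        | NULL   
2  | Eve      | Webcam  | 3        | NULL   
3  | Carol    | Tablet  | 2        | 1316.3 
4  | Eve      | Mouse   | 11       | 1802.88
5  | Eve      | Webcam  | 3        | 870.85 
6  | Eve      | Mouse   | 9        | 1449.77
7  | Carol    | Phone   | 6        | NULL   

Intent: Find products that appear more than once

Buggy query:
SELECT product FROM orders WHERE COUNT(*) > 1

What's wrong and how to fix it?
Bug: COUNT(*) is an aggregate and cannot be used in WHERE

Fix: Group first, then use HAVING for the count condition

Corrected query:
SELECT product FROM orders GROUP BY product HAVING COUNT(*) > 1

Result:
product
-------
Mouse  
Webcam 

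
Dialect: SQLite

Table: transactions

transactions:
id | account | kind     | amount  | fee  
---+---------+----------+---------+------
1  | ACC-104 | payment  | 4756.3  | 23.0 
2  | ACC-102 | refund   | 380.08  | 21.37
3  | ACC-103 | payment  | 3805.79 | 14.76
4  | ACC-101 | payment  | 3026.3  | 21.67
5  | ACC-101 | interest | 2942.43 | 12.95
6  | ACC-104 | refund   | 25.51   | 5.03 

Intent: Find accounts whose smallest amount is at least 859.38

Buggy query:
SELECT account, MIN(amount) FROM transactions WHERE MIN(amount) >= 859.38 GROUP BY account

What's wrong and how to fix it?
Bug: Aggregates like MIN are computed per group after WHERE runs

Fix: Replace WHERE with HAVING after the GROUP BY

Corrected query:
SELECT account, MIN(amount) FROM transactions GROUP BY account HAVING MIN(amount) >= 859.38

Result:
account | MIN(amount)
--------+------------
ACC-101 | 2942.43    
ACC-103 | 3805.79    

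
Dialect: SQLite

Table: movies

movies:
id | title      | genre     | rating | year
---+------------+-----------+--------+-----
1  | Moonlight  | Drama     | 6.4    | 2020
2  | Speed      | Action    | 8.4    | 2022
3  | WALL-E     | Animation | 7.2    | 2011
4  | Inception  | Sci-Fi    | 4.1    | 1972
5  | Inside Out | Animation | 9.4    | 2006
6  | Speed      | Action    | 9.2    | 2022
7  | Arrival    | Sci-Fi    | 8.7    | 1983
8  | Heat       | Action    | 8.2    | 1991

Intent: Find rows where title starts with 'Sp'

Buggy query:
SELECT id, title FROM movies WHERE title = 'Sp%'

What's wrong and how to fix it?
Bug: Wildcards only work with LIKE; '=' treats '%' as a literal character

Fix: Replace '=' with LIKE so 'Sp%' is treated as a pattern

Corrected query:
SELECT id, title FROM movies WHERE title LIKE 'Sp%'

Result:
id | title
---+------
2  | Speed
6  | Speed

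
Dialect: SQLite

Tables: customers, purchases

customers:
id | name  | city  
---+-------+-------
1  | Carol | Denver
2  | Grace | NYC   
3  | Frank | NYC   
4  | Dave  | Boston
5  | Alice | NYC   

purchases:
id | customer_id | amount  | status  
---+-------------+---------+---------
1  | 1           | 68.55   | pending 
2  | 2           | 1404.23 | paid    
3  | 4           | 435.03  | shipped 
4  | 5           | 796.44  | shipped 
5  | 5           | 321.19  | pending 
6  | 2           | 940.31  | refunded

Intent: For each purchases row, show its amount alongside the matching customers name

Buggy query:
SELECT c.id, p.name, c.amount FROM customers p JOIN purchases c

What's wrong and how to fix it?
Bug: JOIN with no ON clause produces a cartesian product; every purchases row pairs with every customers row

Fix: Add ON c.customer_id = p.id to the JOIN

Corrected query:
SELECT c.id, p.name, c.amount FROM customers p JOIN purchases c ON c.customer_id = p.id

Result:
id | name  | amount 
---+-------+--------
1  | Carol | 68.55  
2  | Grace | 1404.23
3  | Dave  | 435.03 
4  | Alice | 796.44 
5  | Alice | 321.19 
6  | Grace | 940.31 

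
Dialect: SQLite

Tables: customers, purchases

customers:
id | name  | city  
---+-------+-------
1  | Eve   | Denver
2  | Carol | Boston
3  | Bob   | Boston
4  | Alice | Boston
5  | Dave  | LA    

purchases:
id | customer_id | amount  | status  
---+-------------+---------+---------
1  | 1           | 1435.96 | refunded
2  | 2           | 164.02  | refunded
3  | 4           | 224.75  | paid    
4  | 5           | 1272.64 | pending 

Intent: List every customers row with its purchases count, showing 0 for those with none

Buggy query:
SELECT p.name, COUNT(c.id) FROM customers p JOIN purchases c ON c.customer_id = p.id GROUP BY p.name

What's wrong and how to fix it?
Bug: INNER JOIN drops customers rows that have no matching purchases rows

Fix: Use LEFT JOIN so parents without children still appear (COUNT(c.id) gives 0)

Corrected query:
SELECT p.name, COUNT(c.id) FROM customers p LEFT JOIN purchases c ON c.customer_id = p.id GROUP BY p.name

Result:
name  | COUNT(c.id)
------+------------
Alice | 1          
Bob   | 0          
Carol | 1          
Dave  | 1          
Eve   | 1          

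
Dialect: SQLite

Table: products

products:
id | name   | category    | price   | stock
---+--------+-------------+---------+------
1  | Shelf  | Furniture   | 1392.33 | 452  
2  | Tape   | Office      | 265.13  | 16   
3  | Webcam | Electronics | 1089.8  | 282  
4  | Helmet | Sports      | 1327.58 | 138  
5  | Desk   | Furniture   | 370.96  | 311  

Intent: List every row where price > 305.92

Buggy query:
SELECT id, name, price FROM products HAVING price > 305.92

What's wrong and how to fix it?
Bug: This is a non-aggregate query (no GROUP BY, no aggregates), so in SQLite the HAVING clause is invalid here; a row-level condition belongs in WHERE

Fix: Replace HAVING with WHERE since the condition applies to individual rows

Corrected query:
SELECT id, name, price FROM products WHERE price > 305.92

Result:
id | name   | price  
---+--------+--------
1  | Shelf  | 1392.33
3  | Webcam | 1089.8 
4  | Helmet | 1327.58
5  | Desk   | 370.96 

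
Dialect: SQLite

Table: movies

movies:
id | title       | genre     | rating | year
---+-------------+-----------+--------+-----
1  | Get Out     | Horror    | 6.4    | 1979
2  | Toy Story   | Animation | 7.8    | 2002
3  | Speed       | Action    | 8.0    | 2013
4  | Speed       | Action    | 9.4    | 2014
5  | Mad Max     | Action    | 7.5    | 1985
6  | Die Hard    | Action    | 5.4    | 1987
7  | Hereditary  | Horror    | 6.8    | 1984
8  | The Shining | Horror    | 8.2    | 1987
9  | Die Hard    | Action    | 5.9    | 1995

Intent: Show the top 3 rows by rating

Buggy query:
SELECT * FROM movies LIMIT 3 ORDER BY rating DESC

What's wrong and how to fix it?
Bug: LIMIT must come after ORDER BY

Fix: Sort with ORDER BY, then apply LIMIT

Corrected query:
SELECT * FROM movies ORDER BY rating DESC LIMIT 3

Result:
id | title       | genre  | rating | year
---+-------------+--------+--------+-----
4  | Speed       | Action | 9.4    | 2014
8  | The Shining | Horror | 8.2    | 1987
3  | Speed       | Action | 8      | 2013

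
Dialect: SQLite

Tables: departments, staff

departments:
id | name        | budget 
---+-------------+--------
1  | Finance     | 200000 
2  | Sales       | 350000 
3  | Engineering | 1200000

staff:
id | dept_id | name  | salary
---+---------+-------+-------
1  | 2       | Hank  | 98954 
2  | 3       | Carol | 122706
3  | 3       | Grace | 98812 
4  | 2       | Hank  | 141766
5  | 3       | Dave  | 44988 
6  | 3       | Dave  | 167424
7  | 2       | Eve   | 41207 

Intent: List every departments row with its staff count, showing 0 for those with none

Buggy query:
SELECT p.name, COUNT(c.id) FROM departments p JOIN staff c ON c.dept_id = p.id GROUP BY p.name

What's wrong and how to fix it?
Bug: An inner join excludes parents with zero children

Fix: Use LEFT JOIN so parents without children still appear (COUNT(c.id) gives 0)

Corrected query:
SELECT p.name, COUNT(c.id) FROM departments p LEFT JOIN staff c ON c.dept_id = p.id GROUP BY p.name

Result:
name        | COUNT(c.id)
------------+------------
Engineering | 4          
Finance     | 0          
Sales       | 3          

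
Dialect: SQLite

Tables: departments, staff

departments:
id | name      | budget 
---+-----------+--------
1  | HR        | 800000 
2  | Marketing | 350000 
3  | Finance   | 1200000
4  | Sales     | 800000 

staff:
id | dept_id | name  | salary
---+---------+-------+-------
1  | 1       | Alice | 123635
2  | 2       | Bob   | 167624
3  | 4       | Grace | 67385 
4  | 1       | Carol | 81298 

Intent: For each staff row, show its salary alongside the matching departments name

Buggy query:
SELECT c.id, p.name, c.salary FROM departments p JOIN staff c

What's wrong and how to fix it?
Bug: JOIN with no ON clause produces a cartesian product; every staff row pairs with every departments row

Fix: Specify the join condition linking the foreign key to the parent id

Corrected query:
SELECT c.id, p.name, c.salary FROM departments p JOIN staff c ON c.dept_id = p.id

Result:
id | name      | salary
---+-----------+-------
1  | HR        | 123635
2  | Marketing | 167624
3  | Sales     | 67385 
4  | HR        | 81298 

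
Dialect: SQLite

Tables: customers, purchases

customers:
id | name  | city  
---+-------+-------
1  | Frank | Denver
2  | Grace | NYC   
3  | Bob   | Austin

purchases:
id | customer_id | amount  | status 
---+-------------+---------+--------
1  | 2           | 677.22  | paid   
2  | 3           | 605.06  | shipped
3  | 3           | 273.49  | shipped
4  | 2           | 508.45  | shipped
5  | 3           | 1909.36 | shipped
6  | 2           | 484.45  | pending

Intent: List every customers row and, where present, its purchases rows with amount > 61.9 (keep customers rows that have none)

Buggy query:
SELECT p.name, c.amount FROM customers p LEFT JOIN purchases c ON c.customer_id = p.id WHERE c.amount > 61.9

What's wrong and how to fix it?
Bug: A WHERE condition on the right-hand table after LEFT JOIN drops unmatched parents

Fix: Put 'c.amount > 61.9' in the JOIN's ON clause instead of WHERE

Corrected query:
SELECT p.name, c.amount FROM customers p LEFT JOIN purchases c ON c.customer_id = p.id AND c.amount > 61.9

Result:
name  | amount 
------+--------
Frank | NULL   
Grace | 484.45 
Grace | 508.45 
Grace | 677.22 
Bob   | 273.49 
Bob   | 605.06 
Bob   | 1909.36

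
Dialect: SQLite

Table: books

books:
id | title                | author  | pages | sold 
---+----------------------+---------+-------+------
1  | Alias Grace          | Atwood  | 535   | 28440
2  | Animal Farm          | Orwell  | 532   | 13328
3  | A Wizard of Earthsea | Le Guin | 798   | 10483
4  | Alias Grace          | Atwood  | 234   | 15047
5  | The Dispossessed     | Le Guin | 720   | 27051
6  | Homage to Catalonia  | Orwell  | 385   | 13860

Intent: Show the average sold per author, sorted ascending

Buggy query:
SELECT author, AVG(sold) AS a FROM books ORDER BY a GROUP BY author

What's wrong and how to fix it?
Bug: ORDER BY appears before GROUP BY; SQL clause order requires GROUP BY first

Fix: Move ORDER BY to the end, after GROUP BY

Corrected query:
SELECT author, AVG(sold) AS a FROM books GROUP BY author ORDER BY a

Result:
author  | a      
--------+--------
Orwell  | 13594  
Le Guin | 18767  
Atwood  | 21743.5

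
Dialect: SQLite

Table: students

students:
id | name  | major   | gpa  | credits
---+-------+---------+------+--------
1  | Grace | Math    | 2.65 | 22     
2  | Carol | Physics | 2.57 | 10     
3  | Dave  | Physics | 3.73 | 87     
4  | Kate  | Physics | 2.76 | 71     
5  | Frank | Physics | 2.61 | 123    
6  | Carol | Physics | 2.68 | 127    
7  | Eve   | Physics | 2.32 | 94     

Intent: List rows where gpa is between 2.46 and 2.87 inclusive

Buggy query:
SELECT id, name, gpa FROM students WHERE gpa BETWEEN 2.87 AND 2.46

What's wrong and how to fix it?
Bug: The bounds are reversed; BETWEEN a AND b requires a <= b to match anything

Fix: Write BETWEEN 2.46 AND 2.87

Corrected query:
SELECT id, name, gpa FROM students WHERE gpa BETWEEN 2.46 AND 2.87

Result:
id | name  | gpa 
---+-------+-----
1  | Grace | 2.65
2  | Carol | 2.57
4  | Kate  | 2.76
5  | Frank | 2.61
6  | Carol | 2.68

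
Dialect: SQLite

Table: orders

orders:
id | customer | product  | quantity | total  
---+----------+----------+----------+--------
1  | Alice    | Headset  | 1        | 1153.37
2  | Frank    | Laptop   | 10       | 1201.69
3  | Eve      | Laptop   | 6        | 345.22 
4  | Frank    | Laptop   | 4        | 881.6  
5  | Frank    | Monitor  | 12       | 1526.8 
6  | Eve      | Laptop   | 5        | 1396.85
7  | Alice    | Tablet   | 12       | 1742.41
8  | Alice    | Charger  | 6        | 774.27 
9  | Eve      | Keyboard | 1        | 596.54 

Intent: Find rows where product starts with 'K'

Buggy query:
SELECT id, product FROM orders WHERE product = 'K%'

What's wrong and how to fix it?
Bug: Wildcards only work with LIKE; '=' treats '%' as a literal character

Fix: Replace '=' with LIKE so 'K%' is treated as a pattern

Corrected query:
SELECT id, product FROM orders WHERE product LIKE 'K%'

Result:
id | product 
---+---------
9  | Keyboard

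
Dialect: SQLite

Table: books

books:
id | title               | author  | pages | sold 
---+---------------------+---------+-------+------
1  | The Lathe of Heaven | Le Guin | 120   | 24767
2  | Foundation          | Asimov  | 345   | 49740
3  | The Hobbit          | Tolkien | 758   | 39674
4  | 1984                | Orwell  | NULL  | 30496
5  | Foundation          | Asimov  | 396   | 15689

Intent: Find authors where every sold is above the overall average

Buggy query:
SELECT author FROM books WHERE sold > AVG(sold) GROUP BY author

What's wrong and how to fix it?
Bug: AVG() is an aggregate; it can't sit directly in WHERE

Fix: Compute the overall average in a scalar subquery and compare each group's MIN against it in HAVING

Corrected query:
SELECT author FROM books GROUP BY author HAVING MIN(sold) > (SELECT AVG(sold) FROM books)

Result:
author 
-------
Tolkien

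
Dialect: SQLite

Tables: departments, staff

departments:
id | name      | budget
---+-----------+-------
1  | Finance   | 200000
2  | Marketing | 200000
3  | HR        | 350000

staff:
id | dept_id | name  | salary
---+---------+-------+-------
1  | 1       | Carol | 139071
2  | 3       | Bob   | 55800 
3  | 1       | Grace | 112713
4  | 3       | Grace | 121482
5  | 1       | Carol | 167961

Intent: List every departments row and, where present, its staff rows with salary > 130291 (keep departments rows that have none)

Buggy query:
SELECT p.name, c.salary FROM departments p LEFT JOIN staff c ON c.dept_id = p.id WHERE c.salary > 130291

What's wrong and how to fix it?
Bug: Filtering c.salary in WHERE discards the NULL rows produced by LEFT JOIN, turning it into an inner join

Fix: Move the right-table condition into the ON clause so unmatched parents are kept

Corrected query:
SELECT p.name, c.salary FROM departments p LEFT JOIN staff c ON c.dept_id = p.id AND c.salary > 130291

Result:
name      | salary
----------+-------
Finance   | 139071
Finance   | 167961
Marketing | NULL  
HR        | NULL  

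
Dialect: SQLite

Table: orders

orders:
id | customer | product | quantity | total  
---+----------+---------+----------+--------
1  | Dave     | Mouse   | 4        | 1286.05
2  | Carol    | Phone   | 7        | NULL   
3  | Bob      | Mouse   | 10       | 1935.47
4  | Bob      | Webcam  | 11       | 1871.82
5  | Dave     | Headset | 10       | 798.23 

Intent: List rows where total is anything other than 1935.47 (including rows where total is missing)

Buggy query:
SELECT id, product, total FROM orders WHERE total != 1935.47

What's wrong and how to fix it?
Bug: Inequality against NULL is unknown, not true; rows with NULL are dropped

Fix: Handle NULL separately with IS NULL alongside the inequality

Corrected query:
SELECT id, product, total FROM orders WHERE total != 1935.47 OR total IS NULL

Result:
id | product | total  
---+---------+--------
1  | Mouse   | 1286.05
2  | Phone   | NULL   
4  | Webcam  | 1871.82
5  | Headset | 798.23 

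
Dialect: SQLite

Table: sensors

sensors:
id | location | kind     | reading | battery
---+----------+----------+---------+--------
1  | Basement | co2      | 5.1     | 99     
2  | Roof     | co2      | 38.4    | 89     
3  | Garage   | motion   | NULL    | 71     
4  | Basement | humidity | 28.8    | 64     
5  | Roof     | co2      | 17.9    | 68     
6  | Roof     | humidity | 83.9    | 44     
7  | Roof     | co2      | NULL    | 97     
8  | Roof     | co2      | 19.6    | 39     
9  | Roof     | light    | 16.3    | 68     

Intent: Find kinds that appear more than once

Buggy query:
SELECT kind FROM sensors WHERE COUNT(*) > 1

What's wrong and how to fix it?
Bug: COUNT(*) is an aggregate and cannot be used in WHERE

Fix: GROUP BY kind, then filter groups with HAVING COUNT(*) > 1

Corrected query:
SELECT kind FROM sensors GROUP BY kind HAVING COUNT(*) > 1

Result:
kind    
--------
co2     
humidity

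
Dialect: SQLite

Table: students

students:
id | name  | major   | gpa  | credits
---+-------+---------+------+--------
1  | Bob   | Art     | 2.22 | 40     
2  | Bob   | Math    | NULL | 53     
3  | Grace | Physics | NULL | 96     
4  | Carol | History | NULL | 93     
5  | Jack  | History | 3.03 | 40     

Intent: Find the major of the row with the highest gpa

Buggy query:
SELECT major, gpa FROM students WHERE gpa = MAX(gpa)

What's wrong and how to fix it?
Bug: WHERE is evaluated per row; an aggregate over the whole table isn't defined there

Fix: Wrap MAX in a scalar subquery so WHERE compares against a single value

Corrected query:
SELECT major, gpa FROM students WHERE gpa = (SELECT MAX(gpa) FROM students)

Result:
major   | gpa 
--------+-----
History | 3.03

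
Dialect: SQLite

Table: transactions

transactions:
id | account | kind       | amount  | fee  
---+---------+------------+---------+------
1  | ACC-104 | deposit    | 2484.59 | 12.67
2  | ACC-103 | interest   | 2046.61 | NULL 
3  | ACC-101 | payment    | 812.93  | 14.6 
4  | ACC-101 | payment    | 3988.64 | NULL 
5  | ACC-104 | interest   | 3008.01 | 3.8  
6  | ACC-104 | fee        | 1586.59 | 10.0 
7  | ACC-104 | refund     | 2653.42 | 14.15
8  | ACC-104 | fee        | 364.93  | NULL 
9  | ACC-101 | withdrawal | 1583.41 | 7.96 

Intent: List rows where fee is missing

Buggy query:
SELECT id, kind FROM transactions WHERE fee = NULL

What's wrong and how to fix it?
Bug: Comparing to NULL with '=' never matches; NULL = NULL is unknown, not true

Fix: Replace '= NULL' with 'IS NULL'

Corrected query:
SELECT id, kind FROM transactions WHERE fee IS NULL

Result:
id | kind    
---+---------
2  | interest
4  | payment 
8  | fee     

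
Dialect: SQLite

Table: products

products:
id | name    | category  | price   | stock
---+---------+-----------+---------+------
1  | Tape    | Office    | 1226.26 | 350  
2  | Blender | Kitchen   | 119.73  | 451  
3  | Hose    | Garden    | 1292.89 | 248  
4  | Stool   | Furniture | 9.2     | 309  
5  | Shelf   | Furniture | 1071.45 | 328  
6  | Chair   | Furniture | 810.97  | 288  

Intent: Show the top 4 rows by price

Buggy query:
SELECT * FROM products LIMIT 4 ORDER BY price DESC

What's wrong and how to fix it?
Bug: ORDER BY cannot follow LIMIT; LIMIT is the final clause

Fix: Swap the clauses: ORDER BY first, then LIMIT

Corrected query:
SELECT * FROM products ORDER BY price DESC LIMIT 4

Result:
id | name  | category  | price   | stock
---+-------+-----------+---------+------
3  | Hose  | Garden    | 1292.89 | 248  
1  | Tape  | Office    | 1226.26 | 350  
5  | Shelf | Furniture | 1071.45 | 328  
6  | Chair | Furniture | 810.97  | 288  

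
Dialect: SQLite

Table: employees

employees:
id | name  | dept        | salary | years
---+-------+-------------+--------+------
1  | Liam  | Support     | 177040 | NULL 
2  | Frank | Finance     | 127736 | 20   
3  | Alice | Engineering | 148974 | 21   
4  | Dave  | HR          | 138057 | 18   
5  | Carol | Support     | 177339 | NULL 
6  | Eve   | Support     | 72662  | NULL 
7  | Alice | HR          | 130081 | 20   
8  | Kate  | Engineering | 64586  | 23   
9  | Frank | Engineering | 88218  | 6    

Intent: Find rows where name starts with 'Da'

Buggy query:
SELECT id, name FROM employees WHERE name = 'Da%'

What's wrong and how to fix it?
Bug: '=' compares the literal string including the % character; pattern matching needs LIKE

Fix: Replace '=' with LIKE so 'Da%' is treated as a pattern

Corrected query:
SELECT id, name FROM employees WHERE name LIKE 'Da%'

Result:
id | name
---+-----
4  | Dave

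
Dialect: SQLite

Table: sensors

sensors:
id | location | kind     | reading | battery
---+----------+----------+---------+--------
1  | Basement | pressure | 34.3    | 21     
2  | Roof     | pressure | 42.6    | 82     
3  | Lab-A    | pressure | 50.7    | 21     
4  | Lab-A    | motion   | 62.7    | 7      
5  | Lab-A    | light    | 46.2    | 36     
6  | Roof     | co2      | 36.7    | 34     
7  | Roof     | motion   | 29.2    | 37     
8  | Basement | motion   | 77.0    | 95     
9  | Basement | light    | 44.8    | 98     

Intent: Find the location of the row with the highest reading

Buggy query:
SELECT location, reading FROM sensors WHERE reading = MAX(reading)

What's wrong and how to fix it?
Bug: WHERE is evaluated per row; an aggregate over the whole table isn't defined there

Fix: Wrap MAX in a scalar subquery so WHERE compares against a single value

Corrected query:
SELECT location, reading FROM sensors WHERE reading = (SELECT MAX(reading) FROM sensors)

Result:
location | reading
---------+--------
Basement | 77     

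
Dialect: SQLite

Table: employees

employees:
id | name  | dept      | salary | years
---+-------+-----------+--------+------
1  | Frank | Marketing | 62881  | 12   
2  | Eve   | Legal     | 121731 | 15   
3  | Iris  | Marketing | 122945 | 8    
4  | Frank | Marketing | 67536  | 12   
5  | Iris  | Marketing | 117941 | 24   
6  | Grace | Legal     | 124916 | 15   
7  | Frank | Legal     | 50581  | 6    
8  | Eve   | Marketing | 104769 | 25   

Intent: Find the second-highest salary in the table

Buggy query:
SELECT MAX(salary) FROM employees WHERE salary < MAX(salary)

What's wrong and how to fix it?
Bug: The inner MAX is an aggregate inside WHERE, which is not allowed

Fix: Put the inner MAX in a scalar subquery

Corrected query:
SELECT MAX(salary) FROM employees WHERE salary < (SELECT MAX(salary) FROM employees)

Result:
MAX(salary)
-----------
122945     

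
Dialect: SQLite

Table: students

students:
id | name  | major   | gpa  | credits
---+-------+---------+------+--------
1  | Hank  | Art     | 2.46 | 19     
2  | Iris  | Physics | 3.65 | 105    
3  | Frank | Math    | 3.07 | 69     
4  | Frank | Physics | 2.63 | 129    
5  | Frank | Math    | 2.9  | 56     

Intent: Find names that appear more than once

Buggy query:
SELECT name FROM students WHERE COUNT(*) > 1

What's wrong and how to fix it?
Bug: WHERE can't reference COUNT(*); aggregates are computed after WHERE

Fix: GROUP BY name, then filter groups with HAVING COUNT(*) > 1

Corrected query:
SELECT name FROM students GROUP BY name HAVING COUNT(*) > 1

Result:
name 
-----
Frank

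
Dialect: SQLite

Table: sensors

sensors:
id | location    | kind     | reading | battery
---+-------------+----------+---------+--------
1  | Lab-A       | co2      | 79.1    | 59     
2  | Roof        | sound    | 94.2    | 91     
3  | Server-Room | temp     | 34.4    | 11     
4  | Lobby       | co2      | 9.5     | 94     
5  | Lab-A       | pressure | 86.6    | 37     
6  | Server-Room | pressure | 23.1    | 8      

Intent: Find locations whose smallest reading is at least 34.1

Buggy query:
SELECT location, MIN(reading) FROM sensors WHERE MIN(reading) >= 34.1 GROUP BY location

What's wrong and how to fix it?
Bug: MIN() in WHERE is a misuse of aggregate

Fix: Replace WHERE with HAVING after the GROUP BY

Corrected query:
SELECT location, MIN(reading) FROM sensors GROUP BY location HAVING MIN(reading) >= 34.1

Result:
location | MIN(reading)
---------+-------------
Lab-A    | 79.1        
Roof     | 94.2        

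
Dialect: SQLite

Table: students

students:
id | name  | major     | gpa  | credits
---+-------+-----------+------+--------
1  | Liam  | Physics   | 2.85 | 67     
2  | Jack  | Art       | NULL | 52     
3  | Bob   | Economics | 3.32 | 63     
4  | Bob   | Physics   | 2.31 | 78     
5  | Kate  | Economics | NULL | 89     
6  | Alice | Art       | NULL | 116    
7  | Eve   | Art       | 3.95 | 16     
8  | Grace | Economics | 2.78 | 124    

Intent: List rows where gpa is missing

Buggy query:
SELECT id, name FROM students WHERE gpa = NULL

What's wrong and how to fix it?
Bug: '= NULL' is always unknown in SQL three-valued logic, so no rows match

Fix: Replace '= NULL' with 'IS NULL'

Corrected query:
SELECT id, name FROM students WHERE gpa IS NULL

Result:
id | name 
---+------
2  | Jack 
5  | Kate 
6  | Alice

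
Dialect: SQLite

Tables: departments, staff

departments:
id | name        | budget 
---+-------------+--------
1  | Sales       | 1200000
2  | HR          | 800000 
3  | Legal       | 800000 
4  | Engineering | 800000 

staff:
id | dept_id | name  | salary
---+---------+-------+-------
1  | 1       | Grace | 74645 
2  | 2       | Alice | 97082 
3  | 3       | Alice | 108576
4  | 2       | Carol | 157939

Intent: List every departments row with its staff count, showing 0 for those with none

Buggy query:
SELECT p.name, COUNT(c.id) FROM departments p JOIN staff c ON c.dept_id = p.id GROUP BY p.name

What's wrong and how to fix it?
Bug: An inner join excludes parents with zero children

Fix: Use LEFT JOIN so parents without children still appear (COUNT(c.id) gives 0)

Corrected query:
SELECT p.name, COUNT(c.id) FROM departments p LEFT JOIN staff c ON c.dept_id = p.id GROUP BY p.name

Result:
name        | COUNT(c.id)
------------+------------
Engineering | 0          
HR          | 2          
Legal       | 1          
Sales       | 1          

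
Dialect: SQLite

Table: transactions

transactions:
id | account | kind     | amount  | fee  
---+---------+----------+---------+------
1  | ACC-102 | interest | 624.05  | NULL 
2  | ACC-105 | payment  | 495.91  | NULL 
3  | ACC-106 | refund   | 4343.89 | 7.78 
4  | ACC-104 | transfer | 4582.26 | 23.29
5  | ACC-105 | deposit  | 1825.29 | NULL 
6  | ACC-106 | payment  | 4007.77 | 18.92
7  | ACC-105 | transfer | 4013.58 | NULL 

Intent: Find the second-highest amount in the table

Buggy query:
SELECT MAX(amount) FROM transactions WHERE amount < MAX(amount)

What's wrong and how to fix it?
Bug: MAX(amount) on the right of the comparison is an aggregate-in-WHERE error

Fix: Compute the overall MAX in a subquery, then take MAX of rows below it

Corrected query:
SELECT MAX(amount) FROM transactions WHERE amount < (SELECT MAX(amount) FROM transactions)

Result:
MAX(amount)
-----------
4343.89    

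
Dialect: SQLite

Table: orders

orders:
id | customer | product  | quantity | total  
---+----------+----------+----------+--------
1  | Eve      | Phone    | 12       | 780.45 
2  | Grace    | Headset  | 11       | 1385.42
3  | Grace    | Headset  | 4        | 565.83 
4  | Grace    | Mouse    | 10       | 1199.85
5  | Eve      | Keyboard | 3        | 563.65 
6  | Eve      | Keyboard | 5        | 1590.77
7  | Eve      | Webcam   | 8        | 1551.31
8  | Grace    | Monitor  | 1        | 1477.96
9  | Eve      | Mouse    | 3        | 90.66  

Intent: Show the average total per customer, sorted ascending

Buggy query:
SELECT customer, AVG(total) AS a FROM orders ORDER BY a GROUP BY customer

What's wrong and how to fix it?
Bug: GROUP BY must precede ORDER BY

Fix: Reorder: SELECT … FROM … GROUP BY … ORDER BY …

Corrected query:
SELECT customer, AVG(total) AS a FROM orders GROUP BY customer ORDER BY a

Result:
customer | a       
---------+---------
Eve      | 915.368 
Grace    | 1157.265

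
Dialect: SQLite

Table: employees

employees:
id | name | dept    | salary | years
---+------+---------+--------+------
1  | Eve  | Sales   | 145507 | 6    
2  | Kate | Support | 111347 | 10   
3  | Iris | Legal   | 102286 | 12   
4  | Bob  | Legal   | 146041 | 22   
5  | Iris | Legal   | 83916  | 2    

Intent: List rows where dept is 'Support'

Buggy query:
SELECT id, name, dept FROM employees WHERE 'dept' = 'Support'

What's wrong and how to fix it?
Bug: 'dept' in single quotes is a string literal, not the column; the comparison is literal-vs-literal and never true

Fix: Reference the column as dept without single quotes

Corrected query:
SELECT id, name, dept FROM employees WHERE dept = 'Support'

Result:
id | name | dept   
---+------+--------
2  | Kate | Support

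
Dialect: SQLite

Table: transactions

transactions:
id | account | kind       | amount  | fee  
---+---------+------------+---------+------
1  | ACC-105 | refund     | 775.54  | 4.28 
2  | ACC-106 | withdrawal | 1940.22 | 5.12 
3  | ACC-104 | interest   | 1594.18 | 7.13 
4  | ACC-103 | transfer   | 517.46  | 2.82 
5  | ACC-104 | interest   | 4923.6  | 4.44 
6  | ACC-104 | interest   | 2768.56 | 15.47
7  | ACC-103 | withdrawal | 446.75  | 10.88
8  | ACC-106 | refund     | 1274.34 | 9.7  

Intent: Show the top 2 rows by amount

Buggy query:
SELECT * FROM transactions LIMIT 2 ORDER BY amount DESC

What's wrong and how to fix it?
Bug: ORDER BY cannot follow LIMIT; LIMIT is the final clause

Fix: Swap the clauses: ORDER BY first, then LIMIT

Corrected query:
SELECT * FROM transactions ORDER BY amount DESC LIMIT 2

Result:
id | account | kind     | amount  | fee  
---+---------+----------+---------+------
5  | ACC-104 | interest | 4923.6  | 4.44 
6  | ACC-104 | interest | 2768.56 | 15.47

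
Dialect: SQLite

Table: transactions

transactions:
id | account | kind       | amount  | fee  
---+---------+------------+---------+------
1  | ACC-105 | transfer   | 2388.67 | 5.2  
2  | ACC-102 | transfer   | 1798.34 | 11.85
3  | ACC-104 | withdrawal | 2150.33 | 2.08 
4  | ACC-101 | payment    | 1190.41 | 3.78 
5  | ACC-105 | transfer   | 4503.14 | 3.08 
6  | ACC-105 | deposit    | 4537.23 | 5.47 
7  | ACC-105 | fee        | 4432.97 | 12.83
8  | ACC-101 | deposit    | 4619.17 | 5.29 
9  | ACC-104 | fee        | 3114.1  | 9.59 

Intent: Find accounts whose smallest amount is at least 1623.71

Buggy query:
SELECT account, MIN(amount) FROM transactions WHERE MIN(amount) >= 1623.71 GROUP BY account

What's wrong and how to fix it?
Bug: MIN() in WHERE is a misuse of aggregate

Fix: Replace WHERE with HAVING after the GROUP BY

Corrected query:
SELECT account, MIN(amount) FROM transactions GROUP BY account HAVING MIN(amount) >= 1623.71

Result:
account | MIN(amount)
--------+------------
ACC-102 | 1798.34    
ACC-104 | 2150.33    
ACC-105 | 2388.67    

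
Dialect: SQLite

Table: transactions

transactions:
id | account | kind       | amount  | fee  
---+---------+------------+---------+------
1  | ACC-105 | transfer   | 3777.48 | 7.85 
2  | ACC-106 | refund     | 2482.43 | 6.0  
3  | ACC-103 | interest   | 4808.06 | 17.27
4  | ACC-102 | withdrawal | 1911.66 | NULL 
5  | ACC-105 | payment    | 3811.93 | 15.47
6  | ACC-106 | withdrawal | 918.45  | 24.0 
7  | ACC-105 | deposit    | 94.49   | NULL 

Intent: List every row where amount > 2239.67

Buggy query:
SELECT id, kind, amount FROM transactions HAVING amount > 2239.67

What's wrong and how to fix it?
Bug: This is a non-aggregate query (no GROUP BY, no aggregates), so in SQLite the HAVING clause is invalid here; a row-level condition belongs in WHERE

Fix: Replace HAVING with WHERE since the condition applies to individual rows

Corrected query:
SELECT id, kind, amount FROM transactions WHERE amount > 2239.67

Result:
id | kind     | amount 
---+----------+--------
1  | transfer | 3777.48
2  | refund   | 2482.43
3  | interest | 4808.06
5  | payment  | 3811.93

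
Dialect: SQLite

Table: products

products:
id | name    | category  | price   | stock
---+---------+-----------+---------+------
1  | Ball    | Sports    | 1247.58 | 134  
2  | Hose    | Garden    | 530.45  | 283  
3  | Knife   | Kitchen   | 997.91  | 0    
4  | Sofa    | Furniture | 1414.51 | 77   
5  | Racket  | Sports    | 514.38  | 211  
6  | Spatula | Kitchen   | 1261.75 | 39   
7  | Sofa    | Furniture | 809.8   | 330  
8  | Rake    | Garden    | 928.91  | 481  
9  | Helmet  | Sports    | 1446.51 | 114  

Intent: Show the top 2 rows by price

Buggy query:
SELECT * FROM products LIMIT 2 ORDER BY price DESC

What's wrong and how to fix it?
Bug: LIMIT must come after ORDER BY

Fix: Swap the clauses: ORDER BY first, then LIMIT

Corrected query:
SELECT * FROM products ORDER BY price DESC LIMIT 2

Result:
id | name   | category  | price   | stock
---+--------+-----------+---------+------
9  | Helmet | Sports    | 1446.51 | 114  
4  | Sofa   | Furniture | 1414.51 | 77   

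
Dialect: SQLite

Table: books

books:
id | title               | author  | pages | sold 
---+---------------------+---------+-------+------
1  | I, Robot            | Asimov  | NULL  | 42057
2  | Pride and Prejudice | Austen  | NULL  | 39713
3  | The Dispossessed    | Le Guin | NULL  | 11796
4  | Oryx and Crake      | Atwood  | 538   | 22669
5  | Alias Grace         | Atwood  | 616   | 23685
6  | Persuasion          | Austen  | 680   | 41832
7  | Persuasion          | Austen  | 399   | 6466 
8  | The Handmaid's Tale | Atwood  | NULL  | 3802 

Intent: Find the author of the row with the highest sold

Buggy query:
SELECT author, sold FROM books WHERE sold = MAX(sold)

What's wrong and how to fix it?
Bug: WHERE is evaluated per row; an aggregate over the whole table isn't defined there

Fix: Wrap MAX in a scalar subquery so WHERE compares against a single value

Corrected query:
SELECT author, sold FROM books WHERE sold = (SELECT MAX(sold) FROM books)

Result:
author | sold 
-------+------
Asimov | 42057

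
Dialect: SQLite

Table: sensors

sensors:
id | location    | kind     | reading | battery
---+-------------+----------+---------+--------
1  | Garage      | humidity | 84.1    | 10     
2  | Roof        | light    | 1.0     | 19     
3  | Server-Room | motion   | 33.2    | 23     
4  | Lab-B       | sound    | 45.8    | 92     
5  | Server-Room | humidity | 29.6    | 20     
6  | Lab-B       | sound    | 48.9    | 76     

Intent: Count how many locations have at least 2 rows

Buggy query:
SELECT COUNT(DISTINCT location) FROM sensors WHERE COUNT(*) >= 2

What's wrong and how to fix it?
Bug: WHERE filters individual rows, not groups, so a group-level COUNT is invalid there

Fix: Use a subquery that GROUPs and filters with HAVING, then count its rows

Corrected query:
SELECT COUNT(*) FROM (SELECT location FROM sensors GROUP BY location HAVING COUNT(*) >= 2)

Result:
COUNT(*)
--------
2       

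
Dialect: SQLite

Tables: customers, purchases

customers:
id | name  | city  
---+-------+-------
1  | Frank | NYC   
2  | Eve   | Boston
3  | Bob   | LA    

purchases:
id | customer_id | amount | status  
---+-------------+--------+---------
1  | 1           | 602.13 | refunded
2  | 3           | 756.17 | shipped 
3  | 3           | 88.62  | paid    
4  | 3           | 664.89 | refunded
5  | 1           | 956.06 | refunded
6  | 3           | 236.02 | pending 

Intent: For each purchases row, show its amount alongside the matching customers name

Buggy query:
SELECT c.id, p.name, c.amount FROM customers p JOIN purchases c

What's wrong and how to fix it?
Bug: JOIN with no ON clause produces a cartesian product; every purchases row pairs with every customers row

Fix: Specify the join condition linking the foreign key to the parent id

Corrected query:
SELECT c.id, p.name, c.amount FROM customers p JOIN purchases c ON c.customer_id = p.id

Result:
id | name  | amount
---+-------+-------
1  | Frank | 602.13
2  | Bob   | 756.17
3  | Bob   | 88.62 
4  | Bob   | 664.89
5  | Frank | 956.06
6  | Bob   | 236.02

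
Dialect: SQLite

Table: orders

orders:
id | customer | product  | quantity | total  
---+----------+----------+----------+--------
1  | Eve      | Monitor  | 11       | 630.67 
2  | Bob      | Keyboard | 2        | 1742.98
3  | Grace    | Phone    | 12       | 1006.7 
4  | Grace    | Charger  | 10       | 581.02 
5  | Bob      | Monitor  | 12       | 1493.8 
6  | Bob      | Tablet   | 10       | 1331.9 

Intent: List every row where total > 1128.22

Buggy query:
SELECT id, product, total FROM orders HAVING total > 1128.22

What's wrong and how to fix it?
Bug: This is a non-aggregate query (no GROUP BY, no aggregates), so in SQLite the HAVING clause is invalid here; a row-level condition belongs in WHERE

Fix: Use WHERE for row-level filtering

Corrected query:
SELECT id, product, total FROM orders WHERE total > 1128.22

Result:
id | product  | total  
---+----------+--------
2  | Keyboard | 1742.98
5  | Monitor  | 1493.8 
6  | Tablet   | 1331.9 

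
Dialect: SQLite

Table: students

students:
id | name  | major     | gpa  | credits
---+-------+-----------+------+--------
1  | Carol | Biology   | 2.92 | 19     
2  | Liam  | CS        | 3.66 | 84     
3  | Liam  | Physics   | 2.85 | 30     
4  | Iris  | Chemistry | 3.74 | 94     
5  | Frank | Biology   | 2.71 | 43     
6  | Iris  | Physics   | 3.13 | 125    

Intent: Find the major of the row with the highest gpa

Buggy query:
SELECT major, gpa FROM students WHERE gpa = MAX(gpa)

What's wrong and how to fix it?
Bug: MAX(gpa) is an aggregate and cannot be used directly in WHERE

Fix: Wrap MAX in a scalar subquery so WHERE compares against a single value

Corrected query:
SELECT major, gpa FROM students WHERE gpa = (SELECT MAX(gpa) FROM students)

Result:
major     | gpa 
----------+-----
Chemistry | 3.74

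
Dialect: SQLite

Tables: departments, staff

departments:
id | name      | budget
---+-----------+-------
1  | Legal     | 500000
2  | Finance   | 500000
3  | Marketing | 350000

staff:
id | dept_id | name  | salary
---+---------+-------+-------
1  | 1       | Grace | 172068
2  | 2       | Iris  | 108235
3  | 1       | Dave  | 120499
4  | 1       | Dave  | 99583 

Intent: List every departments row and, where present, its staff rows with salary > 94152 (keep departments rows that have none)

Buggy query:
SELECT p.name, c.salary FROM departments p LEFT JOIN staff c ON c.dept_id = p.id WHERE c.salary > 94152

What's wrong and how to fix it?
Bug: Filtering c.salary in WHERE discards the NULL rows produced by LEFT JOIN, turning it into an inner join

Fix: Put 'c.salary > 94152' in the JOIN's ON clause instead of WHERE

Corrected query:
SELECT p.name, c.salary FROM departments p LEFT JOIN staff c ON c.dept_id = p.id AND c.salary > 94152

Result:
name      | salary
----------+-------
Legal     | 99583 
Legal     | 120499
Legal     | 172068
Finance   | 108235
Marketing | NULL  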